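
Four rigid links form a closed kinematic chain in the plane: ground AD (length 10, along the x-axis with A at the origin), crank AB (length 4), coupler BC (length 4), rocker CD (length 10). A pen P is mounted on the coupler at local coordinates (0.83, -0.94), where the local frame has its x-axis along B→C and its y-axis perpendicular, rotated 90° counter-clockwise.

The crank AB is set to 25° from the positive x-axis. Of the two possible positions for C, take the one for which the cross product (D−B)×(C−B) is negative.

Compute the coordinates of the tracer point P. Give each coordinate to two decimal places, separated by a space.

2.48 2.19

A=(0,0), D=(10.00,0)
B = A + 4.00·(cos25°, sin25°) = (3.6252, 1.6905)
|BD| = 6.5951
circle(B,4.00) ∩ circle(D,10.00): a=-3.0708, h=2.5632
  candidates: C₊=(1.3140,4.9552) cross=16.905; C₋=(-0.0000,0.0000) cross=-16.905
  mode - wants cross < 0 → take C=(-0.0000,0.0000) (cross=-16.905)
ex = (C−B)/|BC| = (-0.9063,-0.4226); ey = (0.4226,-0.9063)
P = B + 0.83·ex + -0.94·ey = (2.4757,2.1916)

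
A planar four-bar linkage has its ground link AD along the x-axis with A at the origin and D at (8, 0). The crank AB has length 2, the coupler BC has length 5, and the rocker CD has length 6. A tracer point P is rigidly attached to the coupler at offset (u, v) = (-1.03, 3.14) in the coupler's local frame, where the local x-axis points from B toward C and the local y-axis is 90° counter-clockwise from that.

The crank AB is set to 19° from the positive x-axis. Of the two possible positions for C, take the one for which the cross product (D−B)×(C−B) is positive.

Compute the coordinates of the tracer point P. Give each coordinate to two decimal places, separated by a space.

-1.32 1.44

A=(0,0), D=(8.00,0)
B = A + 2.00·(cos19°, sin19°) = (1.8910, 0.6511)
|BD| = 6.1436
circle(B,5.00) ∩ circle(D,6.00): a=2.1765, h=4.5014
  candidates: C₊=(4.5324,4.8965) cross=27.655; C₋=(3.5782,-4.0556) cross=-27.655
  mode + wants cross > 0 → take C=(4.5324,4.8965) (cross=27.655)
ex = (C−B)/|BC| = (0.5283,0.8491); ey = (-0.8491,0.5283)
P = B + -1.03·ex + 3.14·ey = (-1.3192,1.4354)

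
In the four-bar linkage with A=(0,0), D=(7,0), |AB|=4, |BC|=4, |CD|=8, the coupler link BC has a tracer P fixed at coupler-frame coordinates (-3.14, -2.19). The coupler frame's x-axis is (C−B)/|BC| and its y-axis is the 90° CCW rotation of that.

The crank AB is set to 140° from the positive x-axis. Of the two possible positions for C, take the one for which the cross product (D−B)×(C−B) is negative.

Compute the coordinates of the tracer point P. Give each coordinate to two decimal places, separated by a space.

-6.58 4.09

A=(0,0), D=(7.00,0)
B = A + 4.00·(cos140°, sin140°) = (-3.0642, 2.5712)
|BD| = 10.3874
circle(B,4.00) ∩ circle(D,8.00): a=2.8832, h=2.7725
  candidates: C₊=(0.4156,4.5438) cross=28.800; C₋=(-0.9570,-0.8288) cross=-28.800
  mode - wants cross < 0 → take C=(-0.9570,-0.8288) (cross=-28.800)
ex = (C−B)/|BC| = (0.5268,-0.8500); ey = (0.8500,0.5268)
P = B + -3.14·ex + -2.19·ey = (-6.5798,4.0864)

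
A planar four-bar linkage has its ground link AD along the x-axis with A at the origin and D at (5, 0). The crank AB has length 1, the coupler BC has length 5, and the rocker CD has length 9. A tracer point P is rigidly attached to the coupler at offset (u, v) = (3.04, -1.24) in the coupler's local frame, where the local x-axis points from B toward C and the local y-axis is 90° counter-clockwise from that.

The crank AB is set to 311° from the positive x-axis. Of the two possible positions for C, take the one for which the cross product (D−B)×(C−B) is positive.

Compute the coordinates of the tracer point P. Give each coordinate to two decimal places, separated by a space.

-1.61 1.62

A=(0,0), D=(5.00,0)
B = A + 1.00·(cos311°, sin311°) = (0.6561, -0.7547)
|BD| = 4.4090
circle(B,5.00) ∩ circle(D,9.00): a=-4.1461, h=2.7946
  candidates: C₊=(-3.9072,1.2889) cross=12.321; C₋=(-2.9505,-4.2178) cross=-12.321
  mode + wants cross > 0 → take C=(-3.9072,1.2889) (cross=12.321)
ex = (C−B)/|BC| = (-0.9127,0.4087); ey = (-0.4087,-0.9127)
P = B + 3.04·ex + -1.24·ey = (-1.6116,1.6195)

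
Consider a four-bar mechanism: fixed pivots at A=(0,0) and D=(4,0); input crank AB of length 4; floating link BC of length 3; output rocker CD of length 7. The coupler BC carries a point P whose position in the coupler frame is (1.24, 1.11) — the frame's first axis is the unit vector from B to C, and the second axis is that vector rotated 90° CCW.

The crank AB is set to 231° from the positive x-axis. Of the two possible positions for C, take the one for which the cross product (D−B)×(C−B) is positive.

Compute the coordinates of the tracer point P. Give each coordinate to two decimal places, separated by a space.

-3.81 -2.06

A=(0,0), D=(4.00,0)
B = A + 4.00·(cos231°, sin231°) = (-2.5173, -3.1086)
|BD| = 7.2207
circle(B,3.00) ∩ circle(D,7.00): a=0.8405, h=2.8798
  candidates: C₊=(-2.9984,-0.1474) cross=20.794; C₋=(-0.5188,-5.3460) cross=-20.794
  mode + wants cross > 0 → take C=(-2.9984,-0.1474) (cross=20.794)
ex = (C−B)/|BC| = (-0.1604,0.9871); ey = (-0.9871,-0.1604)
P = B + 1.24·ex + 1.11·ey = (-3.8118,-2.0627)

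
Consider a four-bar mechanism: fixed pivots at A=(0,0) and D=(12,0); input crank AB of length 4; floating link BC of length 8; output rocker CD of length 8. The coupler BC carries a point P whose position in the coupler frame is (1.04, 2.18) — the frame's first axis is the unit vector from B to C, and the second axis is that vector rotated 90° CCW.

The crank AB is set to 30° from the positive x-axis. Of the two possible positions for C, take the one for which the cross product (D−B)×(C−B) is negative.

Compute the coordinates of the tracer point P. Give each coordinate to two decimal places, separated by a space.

A=(0,0), D=(12.00,0)
B = A + 4.00·(cos30°, sin30°) = (3.4641, 2.0000)
|BD| = 8.7671
circle(B,8.00) ∩ circle(D,8.00): a=4.3835, h=6.6921
  candidates: C₊=(9.2587,7.5157) cross=58.670; C₋=(6.2054,-5.5157) cross=-58.670
  mode - wants cross < 0 → take C=(6.2054,-5.5157) (cross=-58.670)
ex = (C−B)/|BC| = (0.3427,-0.9395); ey = (0.9395,0.3427)
P = B + 1.04·ex + 2.18·ey = (5.8685,1.7700)

5.87 1.77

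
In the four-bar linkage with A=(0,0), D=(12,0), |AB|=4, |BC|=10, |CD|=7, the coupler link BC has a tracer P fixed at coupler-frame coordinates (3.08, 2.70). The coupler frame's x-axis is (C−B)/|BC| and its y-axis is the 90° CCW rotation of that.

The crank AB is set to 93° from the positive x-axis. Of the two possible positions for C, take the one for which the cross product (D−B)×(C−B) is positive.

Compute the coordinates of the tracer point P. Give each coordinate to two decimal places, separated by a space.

2.09 7.39

A=(0,0), D=(12.00,0)
B = A + 4.00·(cos93°, sin93°) = (-0.2093, 3.9945)
|BD| = 12.8462
circle(B,10.00) ∩ circle(D,7.00): a=8.4081, h=5.4133
  candidates: C₊=(9.4652,6.5249) cross=69.540; C₋=(6.0987,-3.7649) cross=-69.540
  mode + wants cross > 0 → take C=(9.4652,6.5249) (cross=69.540)
ex = (C−B)/|BC| = (0.9675,0.2530); ey = (-0.2530,0.9675)
P = B + 3.08·ex + 2.70·ey = (2.0872,7.3860)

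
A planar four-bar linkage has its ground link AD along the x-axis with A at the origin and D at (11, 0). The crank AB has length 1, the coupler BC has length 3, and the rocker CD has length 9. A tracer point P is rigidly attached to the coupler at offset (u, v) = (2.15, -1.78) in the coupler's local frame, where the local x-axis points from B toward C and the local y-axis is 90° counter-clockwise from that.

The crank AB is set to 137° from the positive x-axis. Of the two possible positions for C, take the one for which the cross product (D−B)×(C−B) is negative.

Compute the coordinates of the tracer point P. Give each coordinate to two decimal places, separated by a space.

A=(0,0), D=(11.00,0)
B = A + 1.00·(cos137°, sin137°) = (-0.7314, 0.6820)
|BD| = 11.7512
circle(B,3.00) ∩ circle(D,9.00): a=2.8121, h=1.0452
  candidates: C₊=(2.1366,1.5622) cross=12.282; C₋=(2.0153,-0.5246) cross=-12.282
  mode - wants cross < 0 → take C=(2.0153,-0.5246) (cross=-12.282)
ex = (C−B)/|BC| = (0.9156,-0.4022); ey = (0.4022,0.9156)
P = B + 2.15·ex + -1.78·ey = (0.5212,-1.8124)

0.52 -1.81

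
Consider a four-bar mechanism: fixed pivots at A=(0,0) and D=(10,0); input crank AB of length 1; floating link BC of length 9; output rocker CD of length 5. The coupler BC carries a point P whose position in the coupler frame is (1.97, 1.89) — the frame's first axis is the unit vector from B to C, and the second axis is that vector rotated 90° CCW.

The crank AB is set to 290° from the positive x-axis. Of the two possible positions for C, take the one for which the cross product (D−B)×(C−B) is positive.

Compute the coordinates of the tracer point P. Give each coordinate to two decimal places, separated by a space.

A=(0,0), D=(10.00,0)
B = A + 1.00·(cos290°, sin290°) = (0.3420, -0.9397)
|BD| = 9.7036
circle(B,9.00) ∩ circle(D,5.00): a=7.7373, h=4.5972
  candidates: C₊=(7.5978,4.3851) cross=44.609; C₋=(8.4882,-4.7660) cross=-44.609
  mode + wants cross > 0 → take C=(7.5978,4.3851) (cross=44.609)
ex = (C−B)/|BC| = (0.8062,0.5916); ey = (-0.5916,0.8062)
P = B + 1.97·ex + 1.89·ey = (0.8120,1.7496)

0.81 1.75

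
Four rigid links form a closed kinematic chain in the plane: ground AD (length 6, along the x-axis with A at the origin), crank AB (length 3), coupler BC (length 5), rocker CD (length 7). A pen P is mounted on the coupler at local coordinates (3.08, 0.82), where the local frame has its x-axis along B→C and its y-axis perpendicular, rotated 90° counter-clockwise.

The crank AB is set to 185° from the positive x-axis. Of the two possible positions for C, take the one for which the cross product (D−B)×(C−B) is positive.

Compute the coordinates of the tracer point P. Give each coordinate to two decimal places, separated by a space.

-1.76 2.68

A=(0,0), D=(6.00,0)
B = A + 3.00·(cos185°, sin185°) = (-2.9886, -0.2615)
|BD| = 8.9924
circle(B,5.00) ∩ circle(D,7.00): a=3.1617, h=3.8734
  candidates: C₊=(0.0592,3.7023) cross=34.831; C₋=(0.2844,-4.0413) cross=-34.831
  mode + wants cross > 0 → take C=(0.0592,3.7023) (cross=34.831)
ex = (C−B)/|BC| = (0.6096,0.7927); ey = (-0.7927,0.6096)
P = B + 3.08·ex + 0.82·ey = (-1.7612,2.6800)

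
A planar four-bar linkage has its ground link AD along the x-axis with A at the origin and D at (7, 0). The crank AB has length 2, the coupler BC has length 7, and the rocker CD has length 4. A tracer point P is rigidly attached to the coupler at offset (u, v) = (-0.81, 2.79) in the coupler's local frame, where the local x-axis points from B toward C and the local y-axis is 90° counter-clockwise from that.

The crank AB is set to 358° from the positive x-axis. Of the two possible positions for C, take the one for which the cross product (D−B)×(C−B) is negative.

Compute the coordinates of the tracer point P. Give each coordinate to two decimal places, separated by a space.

2.85 2.71

A=(0,0), D=(7.00,0)
B = A + 2.00·(cos358°, sin358°) = (1.9988, -0.0698)
|BD| = 5.0017
circle(B,7.00) ∩ circle(D,4.00): a=5.7997, h=3.9196
  candidates: C₊=(7.7432,3.9303) cross=19.605; C₋=(7.8526,-3.9081) cross=-19.605
  mode - wants cross < 0 → take C=(7.8526,-3.9081) (cross=-19.605)
ex = (C−B)/|BC| = (0.8363,-0.5483); ey = (0.5483,0.8363)
P = B + -0.81·ex + 2.79·ey = (2.8512,2.7075)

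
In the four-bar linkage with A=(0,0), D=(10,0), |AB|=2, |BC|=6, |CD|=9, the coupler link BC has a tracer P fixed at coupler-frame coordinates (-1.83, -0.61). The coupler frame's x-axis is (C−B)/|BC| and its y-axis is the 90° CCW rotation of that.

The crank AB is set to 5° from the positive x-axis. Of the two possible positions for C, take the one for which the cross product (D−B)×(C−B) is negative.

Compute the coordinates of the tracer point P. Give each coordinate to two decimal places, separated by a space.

A=(0,0), D=(10.00,0)
B = A + 2.00·(cos5°, sin5°) = (1.9924, 0.1743)
|BD| = 8.0095
circle(B,6.00) ∩ circle(D,9.00): a=1.1956, h=5.8797
  candidates: C₊=(3.3157,6.0266) cross=47.093; C₋=(3.0597,-5.7300) cross=-47.093
  mode - wants cross < 0 → take C=(3.0597,-5.7300) (cross=-47.093)
ex = (C−B)/|BC| = (0.1779,-0.9841); ey = (0.9841,0.1779)
P = B + -1.83·ex + -0.61·ey = (1.0666,1.8666)

1.07 1.87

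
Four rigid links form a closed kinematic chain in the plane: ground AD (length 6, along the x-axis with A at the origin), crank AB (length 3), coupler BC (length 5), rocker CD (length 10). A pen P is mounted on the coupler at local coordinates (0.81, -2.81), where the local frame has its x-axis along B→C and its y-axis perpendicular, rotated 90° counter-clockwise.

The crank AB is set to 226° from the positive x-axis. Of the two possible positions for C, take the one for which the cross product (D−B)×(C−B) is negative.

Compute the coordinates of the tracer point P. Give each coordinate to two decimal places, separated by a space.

-4.68 -3.51

A=(0,0), D=(6.00,0)
B = A + 3.00·(cos226°, sin226°) = (-2.0840, -2.1580)
|BD| = 8.3671
circle(B,5.00) ∩ circle(D,10.00): a=-0.2983, h=4.9911
  candidates: C₊=(-3.6595,2.5873) cross=41.761; C₋=(-1.0849,-7.0572) cross=-41.761
  mode - wants cross < 0 → take C=(-1.0849,-7.0572) (cross=-41.761)
ex = (C−B)/|BC| = (0.1998,-0.9798); ey = (0.9798,0.1998)
P = B + 0.81·ex + -2.81·ey = (-4.6755,-3.5132)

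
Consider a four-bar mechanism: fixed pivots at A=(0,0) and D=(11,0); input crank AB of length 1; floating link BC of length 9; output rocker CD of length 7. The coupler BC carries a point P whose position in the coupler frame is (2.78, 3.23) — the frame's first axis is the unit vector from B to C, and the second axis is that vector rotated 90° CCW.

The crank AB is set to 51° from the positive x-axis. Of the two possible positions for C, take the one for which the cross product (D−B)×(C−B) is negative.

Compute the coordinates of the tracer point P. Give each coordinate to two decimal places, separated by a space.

A=(0,0), D=(11.00,0)
B = A + 1.00·(cos51°, sin51°) = (0.6293, 0.7771)
|BD| = 10.3998
circle(B,9.00) ∩ circle(D,7.00): a=6.7384, h=5.9661
  candidates: C₊=(7.7947,6.2230) cross=62.046; C₋=(6.9030,-5.6758) cross=-62.046
  mode - wants cross < 0 → take C=(6.9030,-5.6758) (cross=-62.046)
ex = (C−B)/|BC| = (0.6971,-0.7170); ey = (0.7170,0.6971)
P = B + 2.78·ex + 3.23·ey = (4.8831,1.0355)

4.88 1.04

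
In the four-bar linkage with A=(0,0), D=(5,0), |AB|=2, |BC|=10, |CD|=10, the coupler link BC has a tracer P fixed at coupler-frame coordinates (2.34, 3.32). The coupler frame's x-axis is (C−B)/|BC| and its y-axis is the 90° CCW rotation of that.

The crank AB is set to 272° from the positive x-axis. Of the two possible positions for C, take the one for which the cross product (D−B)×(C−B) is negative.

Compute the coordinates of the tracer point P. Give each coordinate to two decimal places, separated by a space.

4.13 -1.83

A=(0,0), D=(5.00,0)
B = A + 2.00·(cos272°, sin272°) = (0.0698, -1.9988)
|BD| = 5.3200
circle(B,10.00) ∩ circle(D,10.00): a=2.6600, h=9.6397
  candidates: C₊=(-1.0869,7.9341) cross=51.283; C₋=(6.1567,-9.9329) cross=-51.283
  mode - wants cross < 0 → take C=(6.1567,-9.9329) (cross=-51.283)
ex = (C−B)/|BC| = (0.6087,-0.7934); ey = (0.7934,0.6087)
P = B + 2.34·ex + 3.32·ey = (4.1282,-1.8345)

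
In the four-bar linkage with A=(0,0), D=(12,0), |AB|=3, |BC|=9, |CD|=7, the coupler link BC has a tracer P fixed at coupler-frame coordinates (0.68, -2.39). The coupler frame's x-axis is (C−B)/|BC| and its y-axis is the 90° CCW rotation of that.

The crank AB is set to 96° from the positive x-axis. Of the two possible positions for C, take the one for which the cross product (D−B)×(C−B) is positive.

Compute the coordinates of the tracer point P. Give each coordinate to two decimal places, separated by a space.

A=(0,0), D=(12.00,0)
B = A + 3.00·(cos96°, sin96°) = (-0.3136, 2.9836)
|BD| = 12.6699
circle(B,9.00) ∩ circle(D,7.00): a=7.5978, h=4.8243
  candidates: C₊=(8.2066,5.8830) cross=61.123; C₋=(5.9345,-3.4942) cross=-61.123
  mode + wants cross > 0 → take C=(8.2066,5.8830) (cross=61.123)
ex = (C−B)/|BC| = (0.9467,0.3222); ey = (-0.3222,0.9467)
P = B + 0.68·ex + -2.39·ey = (1.1001,0.9401)

1.10 0.94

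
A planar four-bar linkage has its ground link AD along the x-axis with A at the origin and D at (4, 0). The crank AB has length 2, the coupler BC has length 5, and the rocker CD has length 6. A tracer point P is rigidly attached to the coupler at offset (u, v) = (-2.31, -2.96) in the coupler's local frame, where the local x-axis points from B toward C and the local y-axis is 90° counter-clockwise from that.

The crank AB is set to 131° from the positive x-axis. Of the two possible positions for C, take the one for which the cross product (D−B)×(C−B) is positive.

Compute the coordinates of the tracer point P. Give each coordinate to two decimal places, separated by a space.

A=(0,0), D=(4.00,0)
B = A + 2.00·(cos131°, sin131°) = (-1.3121, 1.5094)
|BD| = 5.5224
circle(B,5.00) ∩ circle(D,6.00): a=1.7653, h=4.6780
  candidates: C₊=(1.6645,5.5268) cross=25.834; C₋=(-0.8927,-3.4730) cross=-25.834
  mode + wants cross > 0 → take C=(1.6645,5.5268) (cross=25.834)
ex = (C−B)/|BC| = (0.5953,0.8035); ey = (-0.8035,0.5953)
P = B + -2.31·ex + -2.96·ey = (-0.3090,-2.1088)

-0.31 -2.11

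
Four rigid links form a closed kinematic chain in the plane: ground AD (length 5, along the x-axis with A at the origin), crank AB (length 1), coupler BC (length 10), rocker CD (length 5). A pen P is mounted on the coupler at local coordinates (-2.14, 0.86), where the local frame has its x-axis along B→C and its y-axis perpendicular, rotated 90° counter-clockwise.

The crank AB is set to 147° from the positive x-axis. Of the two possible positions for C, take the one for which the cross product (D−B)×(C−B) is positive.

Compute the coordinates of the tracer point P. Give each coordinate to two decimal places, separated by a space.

A=(0,0), D=(5.00,0)
B = A + 1.00·(cos147°, sin147°) = (-0.8387, 0.5446)
|BD| = 5.8640
circle(B,10.00) ∩ circle(D,5.00): a=9.3269, h=3.6067
  candidates: C₊=(8.7829,3.2695) cross=21.150; C₋=(8.1130,-3.9127) cross=-21.150
  mode + wants cross > 0 → take C=(8.7829,3.2695) (cross=21.150)
ex = (C−B)/|BC| = (0.9622,0.2725); ey = (-0.2725,0.9622)
P = B + -2.14·ex + 0.86·ey = (-3.1320,0.7890)

-3.13 0.79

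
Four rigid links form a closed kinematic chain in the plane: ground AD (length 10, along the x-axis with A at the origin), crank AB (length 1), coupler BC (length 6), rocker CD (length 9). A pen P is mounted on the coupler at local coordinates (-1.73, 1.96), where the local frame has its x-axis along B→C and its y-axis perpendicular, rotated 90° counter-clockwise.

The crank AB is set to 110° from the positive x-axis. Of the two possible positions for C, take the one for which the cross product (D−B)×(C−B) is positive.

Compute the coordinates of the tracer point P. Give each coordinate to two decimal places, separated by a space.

-2.94 0.67

A=(0,0), D=(10.00,0)
B = A + 1.00·(cos110°, sin110°) = (-0.3420, 0.9397)
|BD| = 10.3846
circle(B,6.00) ∩ circle(D,9.00): a=3.0256, h=5.1813
  candidates: C₊=(3.1401,5.8259) cross=53.805; C₋=(2.2024,-4.4941) cross=-53.805
  mode + wants cross > 0 → take C=(3.1401,5.8259) (cross=53.805)
ex = (C−B)/|BC| = (0.5803,0.8144); ey = (-0.8144,0.5803)
P = B + -1.73·ex + 1.96·ey = (-2.9422,0.6683)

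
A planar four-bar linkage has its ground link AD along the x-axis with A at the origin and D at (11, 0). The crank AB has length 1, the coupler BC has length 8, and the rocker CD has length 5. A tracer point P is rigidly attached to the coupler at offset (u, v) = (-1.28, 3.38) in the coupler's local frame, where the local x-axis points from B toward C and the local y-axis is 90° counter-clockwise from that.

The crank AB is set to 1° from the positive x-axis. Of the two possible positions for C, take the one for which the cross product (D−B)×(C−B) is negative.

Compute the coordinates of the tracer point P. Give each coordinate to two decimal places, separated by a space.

A=(0,0), D=(11.00,0)
B = A + 1.00·(cos1°, sin1°) = (0.9998, 0.0175)
|BD| = 10.0002
circle(B,8.00) ∩ circle(D,5.00): a=6.9501, h=3.9619
  candidates: C₊=(7.9568,3.9672) cross=39.620; C₋=(7.9430,-3.9566) cross=-39.620
  mode - wants cross < 0 → take C=(7.9430,-3.9566) (cross=-39.620)
ex = (C−B)/|BC| = (0.8679,-0.4968); ey = (0.4968,0.8679)
P = B + -1.28·ex + 3.38·ey = (1.5680,3.5868)

1.57 3.59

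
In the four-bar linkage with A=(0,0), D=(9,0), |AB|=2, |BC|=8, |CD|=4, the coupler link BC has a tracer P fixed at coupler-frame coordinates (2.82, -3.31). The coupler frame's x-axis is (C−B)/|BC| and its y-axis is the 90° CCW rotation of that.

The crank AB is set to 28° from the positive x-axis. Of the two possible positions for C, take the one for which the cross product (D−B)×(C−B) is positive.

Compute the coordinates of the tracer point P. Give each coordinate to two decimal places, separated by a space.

5.64 -1.04

A=(0,0), D=(9.00,0)
B = A + 2.00·(cos28°, sin28°) = (1.7659, 0.9389)
|BD| = 7.2948
circle(B,8.00) ∩ circle(D,4.00): a=6.9374, h=3.9840
  candidates: C₊=(9.1584,3.9969) cross=29.062; C₋=(8.1328,-3.9049) cross=-29.062
  mode + wants cross > 0 → take C=(9.1584,3.9969) (cross=29.062)
ex = (C−B)/|BC| = (0.9241,0.3822); ey = (-0.3822,0.9241)
P = B + 2.82·ex + -3.31·ey = (5.6370,-1.0418)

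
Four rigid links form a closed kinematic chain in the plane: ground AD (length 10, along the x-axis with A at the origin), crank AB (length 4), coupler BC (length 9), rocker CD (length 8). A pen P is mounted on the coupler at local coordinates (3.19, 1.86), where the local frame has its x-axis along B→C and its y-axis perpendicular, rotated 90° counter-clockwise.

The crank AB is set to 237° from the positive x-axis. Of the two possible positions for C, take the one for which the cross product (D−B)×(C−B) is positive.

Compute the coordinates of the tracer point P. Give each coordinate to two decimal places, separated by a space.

-1.84 0.32

A=(0,0), D=(10.00,0)
B = A + 4.00·(cos237°, sin237°) = (-2.1786, -3.3547)
|BD| = 12.6321
circle(B,9.00) ∩ circle(D,8.00): a=6.9890, h=5.6705
  candidates: C₊=(3.0536,3.9682) cross=71.630; C₋=(6.0653,-6.9655) cross=-71.630
  mode + wants cross > 0 → take C=(3.0536,3.9682) (cross=71.630)
ex = (C−B)/|BC| = (0.5813,0.8137); ey = (-0.8137,0.5813)
P = B + 3.19·ex + 1.86·ey = (-1.8375,0.3222)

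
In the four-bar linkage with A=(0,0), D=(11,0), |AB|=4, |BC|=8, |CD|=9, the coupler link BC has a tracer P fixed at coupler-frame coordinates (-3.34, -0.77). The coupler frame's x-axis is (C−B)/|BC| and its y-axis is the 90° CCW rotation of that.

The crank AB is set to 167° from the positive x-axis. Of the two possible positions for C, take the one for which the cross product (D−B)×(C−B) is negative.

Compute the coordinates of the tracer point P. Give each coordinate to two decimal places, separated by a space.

-7.10 2.13

A=(0,0), D=(11.00,0)
B = A + 4.00·(cos167°, sin167°) = (-3.8975, 0.8998)
|BD| = 14.9246
circle(B,8.00) ∩ circle(D,9.00): a=6.8928, h=4.0607
  candidates: C₊=(3.2276,4.5376) cross=60.605; C₋=(2.7379,-3.5691) cross=-60.605
  mode - wants cross < 0 → take C=(2.7379,-3.5691) (cross=-60.605)
ex = (C−B)/|BC| = (0.8294,-0.5586); ey = (0.5586,0.8294)
P = B + -3.34·ex + -0.77·ey = (-7.0979,2.1269)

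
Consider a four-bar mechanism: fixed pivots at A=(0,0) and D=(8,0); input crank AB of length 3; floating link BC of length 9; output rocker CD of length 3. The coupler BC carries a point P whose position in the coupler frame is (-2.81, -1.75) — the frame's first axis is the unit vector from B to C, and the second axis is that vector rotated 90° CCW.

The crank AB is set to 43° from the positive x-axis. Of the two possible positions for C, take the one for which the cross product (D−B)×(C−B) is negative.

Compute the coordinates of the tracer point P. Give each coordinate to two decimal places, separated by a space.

-1.10 1.75

A=(0,0), D=(8.00,0)
B = A + 3.00·(cos43°, sin43°) = (2.1941, 2.0460)
|BD| = 6.1559
circle(B,9.00) ∩ circle(D,3.00): a=8.9260, h=1.1517
  candidates: C₊=(10.9954,0.1656) cross=7.090; C₋=(10.2298,-2.0069) cross=-7.090
  mode - wants cross < 0 → take C=(10.2298,-2.0069) (cross=-7.090)
ex = (C−B)/|BC| = (0.8929,-0.4503); ey = (0.4503,0.8929)
P = B + -2.81·ex + -1.75·ey = (-1.1030,1.7489)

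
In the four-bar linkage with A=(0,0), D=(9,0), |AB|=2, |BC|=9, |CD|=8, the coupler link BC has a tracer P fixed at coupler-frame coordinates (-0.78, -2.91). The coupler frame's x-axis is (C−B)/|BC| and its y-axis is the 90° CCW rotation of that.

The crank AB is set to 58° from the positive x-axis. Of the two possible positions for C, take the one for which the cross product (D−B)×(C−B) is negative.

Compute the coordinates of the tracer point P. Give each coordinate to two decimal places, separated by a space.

-1.93 1.30

A=(0,0), D=(9.00,0)
B = A + 2.00·(cos58°, sin58°) = (1.0598, 1.6961)
|BD| = 8.1193
circle(B,9.00) ∩ circle(D,8.00): a=5.1065, h=7.4110
  candidates: C₊=(7.6019,7.8769) cross=60.172; C₋=(4.5056,-6.6182) cross=-60.172
  mode - wants cross < 0 → take C=(4.5056,-6.6182) (cross=-60.172)
ex = (C−B)/|BC| = (0.3829,-0.9238); ey = (0.9238,0.3829)
P = B + -0.78·ex + -2.91·ey = (-1.9271,1.3025)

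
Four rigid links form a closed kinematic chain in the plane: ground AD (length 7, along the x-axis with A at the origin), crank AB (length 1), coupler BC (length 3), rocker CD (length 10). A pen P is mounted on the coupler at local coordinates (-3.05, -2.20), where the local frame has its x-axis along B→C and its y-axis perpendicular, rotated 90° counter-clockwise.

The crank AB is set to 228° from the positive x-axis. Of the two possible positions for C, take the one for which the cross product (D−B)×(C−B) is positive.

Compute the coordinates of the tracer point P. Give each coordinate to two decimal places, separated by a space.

A=(0,0), D=(7.00,0)
B = A + 1.00·(cos228°, sin228°) = (-0.6691, -0.7431)
|BD| = 7.7051
circle(B,3.00) ∩ circle(D,10.00): a=-2.0527, h=2.1878
  candidates: C₊=(-2.9233,1.2365) cross=16.857; C₋=(-2.5012,-3.1187) cross=-16.857
  mode + wants cross > 0 → take C=(-2.9233,1.2365) (cross=16.857)
ex = (C−B)/|BC| = (-0.7514,0.6599); ey = (-0.6599,-0.7514)
P = B + -3.05·ex + -2.20·ey = (3.0743,-1.1027)

3.07 -1.10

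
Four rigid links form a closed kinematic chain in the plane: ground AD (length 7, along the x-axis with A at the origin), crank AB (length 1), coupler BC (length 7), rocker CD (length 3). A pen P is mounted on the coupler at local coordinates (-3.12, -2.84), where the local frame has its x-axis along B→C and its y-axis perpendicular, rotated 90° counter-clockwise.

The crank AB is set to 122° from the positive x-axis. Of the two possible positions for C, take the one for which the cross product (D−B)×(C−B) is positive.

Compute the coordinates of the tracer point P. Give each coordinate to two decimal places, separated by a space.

A=(0,0), D=(7.00,0)
B = A + 1.00·(cos122°, sin122°) = (-0.5299, 0.8480)
|BD| = 7.5775
circle(B,7.00) ∩ circle(D,3.00): a=6.4281, h=2.7711
  candidates: C₊=(6.1680,2.8823) cross=20.998; C₋=(5.5477,-2.6250) cross=-20.998
  mode + wants cross > 0 → take C=(6.1680,2.8823) (cross=20.998)
ex = (C−B)/|BC| = (0.9568,0.2906); ey = (-0.2906,0.9568)
P = B + -3.12·ex + -2.84·ey = (-2.6899,-2.7761)

-2.69 -2.78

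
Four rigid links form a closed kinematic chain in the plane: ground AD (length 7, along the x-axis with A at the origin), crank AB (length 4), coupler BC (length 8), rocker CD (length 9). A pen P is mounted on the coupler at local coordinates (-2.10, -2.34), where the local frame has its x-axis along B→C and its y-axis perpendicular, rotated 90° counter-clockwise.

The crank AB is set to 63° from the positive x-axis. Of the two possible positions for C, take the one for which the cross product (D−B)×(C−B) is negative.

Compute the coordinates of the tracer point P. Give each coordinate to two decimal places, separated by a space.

0.41 6.38

A=(0,0), D=(7.00,0)
B = A + 4.00·(cos63°, sin63°) = (1.8160, 3.5640)
|BD| = 6.2910
circle(B,8.00) ∩ circle(D,9.00): a=1.7944, h=7.7962
  candidates: C₊=(7.7113,8.9718) cross=49.046; C₋=(-1.1222,-3.8769) cross=-49.046
  mode - wants cross < 0 → take C=(-1.1222,-3.8769) (cross=-49.046)
ex = (C−B)/|BC| = (-0.3673,-0.9301); ey = (0.9301,-0.3673)
P = B + -2.10·ex + -2.34·ey = (0.4108,6.3767)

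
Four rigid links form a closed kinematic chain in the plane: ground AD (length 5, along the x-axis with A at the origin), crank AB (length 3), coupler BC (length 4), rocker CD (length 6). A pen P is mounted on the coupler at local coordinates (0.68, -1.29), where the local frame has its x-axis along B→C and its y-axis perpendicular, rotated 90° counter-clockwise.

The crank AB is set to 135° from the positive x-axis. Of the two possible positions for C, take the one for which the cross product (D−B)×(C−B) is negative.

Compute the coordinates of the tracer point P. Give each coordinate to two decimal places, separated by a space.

A=(0,0), D=(5.00,0)
B = A + 3.00·(cos135°, sin135°) = (-2.1213, 2.1213)
|BD| = 7.4306
circle(B,4.00) ∩ circle(D,6.00): a=2.3695, h=3.2227
  candidates: C₊=(1.0696,4.5334) cross=23.946; C₋=(-0.7705,-1.6437) cross=-23.946
  mode - wants cross < 0 → take C=(-0.7705,-1.6437) (cross=-23.946)
ex = (C−B)/|BC| = (0.3377,-0.9412); ey = (0.9412,0.3377)
P = B + 0.68·ex + -1.29·ey = (-3.1059,1.0456)

-3.11 1.05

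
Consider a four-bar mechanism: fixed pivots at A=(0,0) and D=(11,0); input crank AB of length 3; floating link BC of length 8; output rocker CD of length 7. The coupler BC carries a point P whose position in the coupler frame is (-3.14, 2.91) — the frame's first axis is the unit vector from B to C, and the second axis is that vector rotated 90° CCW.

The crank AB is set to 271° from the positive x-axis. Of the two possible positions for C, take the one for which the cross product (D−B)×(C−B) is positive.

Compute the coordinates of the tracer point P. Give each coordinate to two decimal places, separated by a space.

A=(0,0), D=(11.00,0)
B = A + 3.00·(cos271°, sin271°) = (0.0524, -2.9995)
|BD| = 11.3511
circle(B,8.00) ∩ circle(D,7.00): a=6.3363, h=4.8838
  candidates: C₊=(4.8729,3.3850) cross=55.437; C₋=(7.4540,-6.0354) cross=-55.437
  mode + wants cross > 0 → take C=(4.8729,3.3850) (cross=55.437)
ex = (C−B)/|BC| = (0.6026,0.7981); ey = (-0.7981,0.6026)
P = B + -3.14·ex + 2.91·ey = (-4.1621,-3.7520)

-4.16 -3.75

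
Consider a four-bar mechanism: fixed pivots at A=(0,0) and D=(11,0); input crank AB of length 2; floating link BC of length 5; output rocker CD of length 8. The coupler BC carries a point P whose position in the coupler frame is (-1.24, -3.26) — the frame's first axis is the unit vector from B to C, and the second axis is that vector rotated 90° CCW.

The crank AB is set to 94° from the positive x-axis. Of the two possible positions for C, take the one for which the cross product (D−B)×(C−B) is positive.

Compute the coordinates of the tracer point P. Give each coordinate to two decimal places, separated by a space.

0.29 -1.47

A=(0,0), D=(11.00,0)
B = A + 2.00·(cos94°, sin94°) = (-0.1395, 1.9951)
|BD| = 11.3168
circle(B,5.00) ∩ circle(D,8.00): a=3.9353, h=3.0844
  candidates: C₊=(4.2779,4.3374) cross=34.906; C₋=(3.1904,-1.7348) cross=-34.906
  mode + wants cross > 0 → take C=(4.2779,4.3374) (cross=34.906)
ex = (C−B)/|BC| = (0.8835,0.4685); ey = (-0.4685,0.8835)
P = B + -1.24·ex + -3.26·ey = (0.2922,-1.4659)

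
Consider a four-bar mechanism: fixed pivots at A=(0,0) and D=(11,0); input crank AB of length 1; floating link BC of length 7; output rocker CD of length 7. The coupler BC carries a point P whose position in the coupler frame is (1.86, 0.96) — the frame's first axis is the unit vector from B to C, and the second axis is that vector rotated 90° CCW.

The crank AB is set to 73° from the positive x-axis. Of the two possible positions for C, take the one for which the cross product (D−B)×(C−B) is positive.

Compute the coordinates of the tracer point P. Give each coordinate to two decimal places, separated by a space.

1.27 2.80

A=(0,0), D=(11.00,0)
B = A + 1.00·(cos73°, sin73°) = (0.2924, 0.9563)
|BD| = 10.7502
circle(B,7.00) ∩ circle(D,7.00): a=5.3751, h=4.4842
  candidates: C₊=(6.0451,4.9446) cross=48.206; C₋=(5.2473,-3.9883) cross=-48.206
  mode + wants cross > 0 → take C=(6.0451,4.9446) (cross=48.206)
ex = (C−B)/|BC| = (0.8218,0.5698); ey = (-0.5698,0.8218)
P = B + 1.86·ex + 0.96·ey = (1.2740,2.8050)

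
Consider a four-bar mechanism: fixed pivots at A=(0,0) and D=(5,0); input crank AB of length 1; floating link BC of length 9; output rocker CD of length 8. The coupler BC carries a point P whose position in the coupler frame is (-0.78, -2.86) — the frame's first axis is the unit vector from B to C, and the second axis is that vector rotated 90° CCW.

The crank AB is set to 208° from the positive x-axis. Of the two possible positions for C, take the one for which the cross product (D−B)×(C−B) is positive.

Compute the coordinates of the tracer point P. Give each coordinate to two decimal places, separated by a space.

A=(0,0), D=(5.00,0)
B = A + 1.00·(cos208°, sin208°) = (-0.8829, -0.4695)
|BD| = 5.9017
circle(B,9.00) ∩ circle(D,8.00): a=4.3911, h=7.8561
  candidates: C₊=(2.8693,7.7110) cross=46.364; C₋=(4.1192,-7.9514) cross=-46.364
  mode + wants cross > 0 → take C=(2.8693,7.7110) (cross=46.364)
ex = (C−B)/|BC| = (0.4169,0.9089); ey = (-0.9089,0.4169)
P = B + -0.78·ex + -2.86·ey = (1.3914,-2.3708)

1.39 -2.37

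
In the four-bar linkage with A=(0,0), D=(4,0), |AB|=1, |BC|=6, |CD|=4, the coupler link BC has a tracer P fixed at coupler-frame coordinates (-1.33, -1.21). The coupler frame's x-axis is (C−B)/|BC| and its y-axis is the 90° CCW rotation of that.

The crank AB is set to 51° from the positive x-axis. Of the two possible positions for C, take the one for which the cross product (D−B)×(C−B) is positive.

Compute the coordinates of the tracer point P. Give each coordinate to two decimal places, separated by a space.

A=(0,0), D=(4.00,0)
B = A + 1.00·(cos51°, sin51°) = (0.6293, 0.7771)
|BD| = 3.4591
circle(B,6.00) ∩ circle(D,4.00): a=4.6205, h=3.8277
  candidates: C₊=(5.9916,3.4689) cross=13.240; C₋=(4.2717,-3.9908) cross=-13.240
  mode + wants cross > 0 → take C=(5.9916,3.4689) (cross=13.240)
ex = (C−B)/|BC| = (0.8937,0.4486); ey = (-0.4486,0.8937)
P = B + -1.33·ex + -1.21·ey = (-0.0165,-0.9009)

-0.02 -0.90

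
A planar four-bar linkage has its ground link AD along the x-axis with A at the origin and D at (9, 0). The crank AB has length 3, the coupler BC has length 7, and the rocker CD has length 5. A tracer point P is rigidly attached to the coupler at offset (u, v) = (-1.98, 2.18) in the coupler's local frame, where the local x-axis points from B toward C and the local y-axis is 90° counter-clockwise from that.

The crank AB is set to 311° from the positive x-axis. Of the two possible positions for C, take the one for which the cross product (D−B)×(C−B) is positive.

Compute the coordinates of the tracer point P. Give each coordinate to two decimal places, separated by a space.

A=(0,0), D=(9.00,0)
B = A + 3.00·(cos311°, sin311°) = (1.9682, -2.2641)
|BD| = 7.3873
circle(B,7.00) ∩ circle(D,5.00): a=5.3181, h=4.5517
  candidates: C₊=(5.6353,3.6985) cross=33.625; C₋=(8.4254,-4.9669) cross=-33.625
  mode + wants cross > 0 → take C=(5.6353,3.6985) (cross=33.625)
ex = (C−B)/|BC| = (0.5239,0.8518); ey = (-0.8518,0.5239)
P = B + -1.98·ex + 2.18·ey = (-0.9260,-2.8087)

-0.93 -2.81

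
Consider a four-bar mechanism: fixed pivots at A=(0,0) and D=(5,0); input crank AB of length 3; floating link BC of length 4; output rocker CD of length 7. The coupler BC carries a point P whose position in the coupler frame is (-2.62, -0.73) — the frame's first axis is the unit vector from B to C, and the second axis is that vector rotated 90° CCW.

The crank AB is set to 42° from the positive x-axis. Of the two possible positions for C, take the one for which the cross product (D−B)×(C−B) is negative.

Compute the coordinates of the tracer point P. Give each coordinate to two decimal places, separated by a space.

A=(0,0), D=(5.00,0)
B = A + 3.00·(cos42°, sin42°) = (2.2294, 2.0074)
|BD| = 3.4214
circle(B,4.00) ∩ circle(D,7.00): a=-3.1120, h=2.5131
  candidates: C₊=(1.1839,5.8683) cross=8.598; C₋=(-1.7651,1.7982) cross=-8.598
  mode - wants cross < 0 → take C=(-1.7651,1.7982) (cross=-8.598)
ex = (C−B)/|BC| = (-0.9986,-0.0523); ey = (0.0523,-0.9986)
P = B + -2.62·ex + -0.73·ey = (4.8077,2.8734)

4.81 2.87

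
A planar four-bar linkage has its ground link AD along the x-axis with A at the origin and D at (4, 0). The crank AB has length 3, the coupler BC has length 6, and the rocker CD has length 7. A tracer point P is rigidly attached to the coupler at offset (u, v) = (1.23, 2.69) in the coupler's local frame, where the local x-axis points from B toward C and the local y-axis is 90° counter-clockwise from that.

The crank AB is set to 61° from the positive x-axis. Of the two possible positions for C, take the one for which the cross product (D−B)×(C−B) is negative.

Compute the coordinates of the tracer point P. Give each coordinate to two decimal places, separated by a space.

A=(0,0), D=(4.00,0)
B = A + 3.00·(cos61°, sin61°) = (1.4544, 2.6239)
|BD| = 3.6558
circle(B,6.00) ∩ circle(D,7.00): a=0.0499, h=5.9998
  candidates: C₊=(5.7954,6.7658) cross=21.934; C₋=(-2.8171,-1.5897) cross=-21.934
  mode - wants cross < 0 → take C=(-2.8171,-1.5897) (cross=-21.934)
ex = (C−B)/|BC| = (-0.7119,-0.7023); ey = (0.7023,-0.7119)
P = B + 1.23·ex + 2.69·ey = (2.4678,-0.1550)

2.47 -0.15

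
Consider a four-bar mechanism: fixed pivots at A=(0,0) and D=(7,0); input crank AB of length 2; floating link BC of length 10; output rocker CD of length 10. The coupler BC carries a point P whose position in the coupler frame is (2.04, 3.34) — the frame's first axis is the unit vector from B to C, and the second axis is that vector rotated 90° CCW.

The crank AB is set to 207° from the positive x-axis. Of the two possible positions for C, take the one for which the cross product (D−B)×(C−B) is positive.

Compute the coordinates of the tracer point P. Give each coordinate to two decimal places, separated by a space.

A=(0,0), D=(7.00,0)
B = A + 2.00·(cos207°, sin207°) = (-1.7820, -0.9080)
|BD| = 8.8288
circle(B,10.00) ∩ circle(D,10.00): a=4.4144, h=8.9729
  candidates: C₊=(1.6862,8.4713) cross=79.220; C₋=(3.5318,-9.3793) cross=-79.220
  mode + wants cross > 0 → take C=(1.6862,8.4713) (cross=79.220)
ex = (C−B)/|BC| = (0.3468,0.9379); ey = (-0.9379,0.3468)
P = B + 2.04·ex + 3.34·ey = (-4.2072,2.1638)

-4.21 2.16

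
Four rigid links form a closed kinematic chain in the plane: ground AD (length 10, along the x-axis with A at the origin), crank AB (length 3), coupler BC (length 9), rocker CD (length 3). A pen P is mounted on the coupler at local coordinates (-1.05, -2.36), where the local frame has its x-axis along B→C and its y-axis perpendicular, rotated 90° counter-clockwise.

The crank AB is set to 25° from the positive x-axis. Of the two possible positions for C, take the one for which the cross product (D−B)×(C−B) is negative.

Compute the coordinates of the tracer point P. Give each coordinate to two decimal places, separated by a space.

A=(0,0), D=(10.00,0)
B = A + 3.00·(cos25°, sin25°) = (2.7189, 1.2679)
|BD| = 7.3906
circle(B,9.00) ∩ circle(D,3.00): a=8.5663, h=2.7600
  candidates: C₊=(11.6318,2.5174) cross=20.398; C₋=(10.6848,-2.9208) cross=-20.398
  mode - wants cross < 0 → take C=(10.6848,-2.9208) (cross=-20.398)
ex = (C−B)/|BC| = (0.8851,-0.4654); ey = (0.4654,0.8851)
P = B + -1.05·ex + -2.36·ey = (0.6912,-0.3323)

0.69 -0.33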